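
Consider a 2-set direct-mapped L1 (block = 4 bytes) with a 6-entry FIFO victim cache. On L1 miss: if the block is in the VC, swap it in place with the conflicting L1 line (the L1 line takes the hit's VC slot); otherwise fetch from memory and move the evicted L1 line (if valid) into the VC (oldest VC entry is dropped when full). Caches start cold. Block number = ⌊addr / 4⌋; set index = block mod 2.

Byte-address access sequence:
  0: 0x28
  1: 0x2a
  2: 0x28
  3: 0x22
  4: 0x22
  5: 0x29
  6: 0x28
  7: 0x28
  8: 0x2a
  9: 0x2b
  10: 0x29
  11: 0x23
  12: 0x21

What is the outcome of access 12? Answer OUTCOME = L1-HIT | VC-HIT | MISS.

OUTCOME = L1-HIT

  [0] addr=0x28 blk=10 s=0: MISS | VC []
  [1] addr=0x2a blk=10 s=0: L1-HIT | VC []
  [2] addr=0x28 blk=10 s=0: L1-HIT | VC []
  [3] addr=0x22 blk=8 s=0: MISS | VC [10]
  [4] addr=0x22 blk=8 s=0: L1-HIT | VC [10]
  [5] addr=0x29 blk=10 s=0: VC-HIT | VC [8]
  [6] addr=0x28 blk=10 s=0: L1-HIT | VC [8]
  [7] addr=0x28 blk=10 s=0: L1-HIT | VC [8]
  [8] addr=0x2a blk=10 s=0: L1-HIT | VC [8]
  [9] addr=0x2b blk=10 s=0: L1-HIT | VC [8]
  [10] addr=0x29 blk=10 s=0: L1-HIT | VC [8]
  [11] addr=0x23 blk=8 s=0: VC-HIT | VC [10]
  [12] addr=0x21 blk=8 s=0: L1-HIT | VC [10]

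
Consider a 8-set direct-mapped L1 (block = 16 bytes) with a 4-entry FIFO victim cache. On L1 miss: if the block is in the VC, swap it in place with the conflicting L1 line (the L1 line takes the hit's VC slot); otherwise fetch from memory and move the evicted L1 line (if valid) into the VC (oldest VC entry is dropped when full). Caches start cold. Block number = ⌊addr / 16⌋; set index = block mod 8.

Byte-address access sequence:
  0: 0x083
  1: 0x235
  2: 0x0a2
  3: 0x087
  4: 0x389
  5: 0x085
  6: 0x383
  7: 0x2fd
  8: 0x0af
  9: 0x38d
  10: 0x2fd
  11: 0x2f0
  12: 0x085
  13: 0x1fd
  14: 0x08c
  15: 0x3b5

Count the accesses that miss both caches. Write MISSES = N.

#0 0x83→b8/s0 MISS; vc=[]
#1 0x235→b35/s3 MISS; vc=[]
#2 0xa2→b10/s2 MISS; vc=[]
#3 0x87→b8/s0 L1-HIT; vc=[]
#4 0x389→b56/s0 MISS; vc=[8]
#5 0x85→b8/s0 VC-HIT; vc=[56]
#6 0x383→b56/s0 VC-HIT; vc=[8]
#7 0x2fd→b47/s7 MISS; vc=[8]
#8 0xaf→b10/s2 L1-HIT; vc=[8]
#9 0x38d→b56/s0 L1-HIT; vc=[8]
#10 0x2fd→b47/s7 L1-HIT; vc=[8]
#11 0x2f0→b47/s7 L1-HIT; vc=[8]
#12 0x85→b8/s0 VC-HIT; vc=[56]
#13 0x1fd→b31/s7 MISS; vc=[56,47]
#14 0x8c→b8/s0 L1-HIT; vc=[56,47]
#15 0x3b5→b59/s3 MISS; vc=[56,47,35]

MISSES = 7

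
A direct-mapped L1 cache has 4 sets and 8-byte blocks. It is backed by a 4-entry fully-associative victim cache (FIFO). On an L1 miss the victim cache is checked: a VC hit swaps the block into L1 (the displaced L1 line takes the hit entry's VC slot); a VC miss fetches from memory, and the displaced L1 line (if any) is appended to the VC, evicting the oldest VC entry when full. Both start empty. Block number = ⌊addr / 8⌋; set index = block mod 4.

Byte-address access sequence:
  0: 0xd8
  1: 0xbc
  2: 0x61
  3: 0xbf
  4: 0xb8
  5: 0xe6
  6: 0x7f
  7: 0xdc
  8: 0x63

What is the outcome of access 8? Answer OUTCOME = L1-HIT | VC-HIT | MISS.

  [0] addr=0xd8 blk=27 s=3: MISS | VC []
  [1] addr=0xbc blk=23 s=3: MISS | VC [27]
  [2] addr=0x61 blk=12 s=0: MISS | VC [27]
  [3] addr=0xbf blk=23 s=3: L1-HIT | VC [27]
  [4] addr=0xb8 blk=23 s=3: L1-HIT | VC [27]
  [5] addr=0xe6 blk=28 s=0: MISS | VC [27, 12]
  [6] addr=0x7f blk=15 s=3: MISS | VC [27, 12, 23]
  [7] addr=0xdc blk=27 s=3: VC-HIT | VC [15, 12, 23]
  [8] addr=0x63 blk=12 s=0: VC-HIT | VC [15, 28, 23]

OUTCOME = VC-HIT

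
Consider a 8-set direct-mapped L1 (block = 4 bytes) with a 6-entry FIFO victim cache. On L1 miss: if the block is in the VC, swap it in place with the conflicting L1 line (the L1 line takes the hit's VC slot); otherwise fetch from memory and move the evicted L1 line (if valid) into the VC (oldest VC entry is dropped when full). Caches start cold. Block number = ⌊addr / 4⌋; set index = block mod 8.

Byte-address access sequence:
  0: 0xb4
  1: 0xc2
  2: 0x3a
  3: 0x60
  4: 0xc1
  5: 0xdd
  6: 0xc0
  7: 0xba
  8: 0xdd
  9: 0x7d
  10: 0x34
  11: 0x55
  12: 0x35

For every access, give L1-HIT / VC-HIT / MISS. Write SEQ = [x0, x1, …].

  [0] addr=0xb4 blk=45 s=5: MISS | VC []
  [1] addr=0xc2 blk=48 s=0: MISS | VC []
  [2] addr=0x3a blk=14 s=6: MISS | VC []
  [3] addr=0x60 blk=24 s=0: MISS | VC [48]
  [4] addr=0xc1 blk=48 s=0: VC-HIT | VC [24]
  [5] addr=0xdd blk=55 s=7: MISS | VC [24]
  [6] addr=0xc0 blk=48 s=0: L1-HIT | VC [24]
  [7] addr=0xba blk=46 s=6: MISS | VC [24, 14]
  [8] addr=0xdd blk=55 s=7: L1-HIT | VC [24, 14]
  [9] addr=0x7d blk=31 s=7: MISS | VC [24, 14, 55]
  [10] addr=0x34 blk=13 s=5: MISS | VC [24, 14, 55, 45]
  [11] addr=0x55 blk=21 s=5: MISS | VC [24, 14, 55, 45, 13]
  [12] addr=0x35 blk=13 s=5: VC-HIT | VC [24, 14, 55, 45, 21]

SEQ = [MISS, MISS, MISS, MISS, VC-HIT, MISS, L1-HIT, MISS, L1-HIT, MISS, MISS, MISS, VC-HIT]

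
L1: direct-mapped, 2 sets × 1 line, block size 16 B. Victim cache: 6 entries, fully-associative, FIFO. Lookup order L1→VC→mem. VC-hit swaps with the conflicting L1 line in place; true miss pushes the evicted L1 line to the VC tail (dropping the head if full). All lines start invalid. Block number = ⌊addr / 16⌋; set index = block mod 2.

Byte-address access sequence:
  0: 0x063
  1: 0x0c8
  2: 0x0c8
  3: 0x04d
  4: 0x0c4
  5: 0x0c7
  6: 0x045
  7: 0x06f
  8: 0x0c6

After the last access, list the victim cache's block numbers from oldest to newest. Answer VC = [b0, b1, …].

#0 0x63→b6/s0 MISS; vc=[]
#1 0xc8→b12/s0 MISS; vc=[6]
#2 0xc8→b12/s0 L1-HIT; vc=[6]
#3 0x4d→b4/s0 MISS; vc=[6,12]
#4 0xc4→b12/s0 VC-HIT; vc=[6,4]
#5 0xc7→b12/s0 L1-HIT; vc=[6,4]
#6 0x45→b4/s0 VC-HIT; vc=[6,12]
#7 0x6f→b6/s0 VC-HIT; vc=[4,12]
#8 0xc6→b12/s0 VC-HIT; vc=[4,6]

VC = [4, 6]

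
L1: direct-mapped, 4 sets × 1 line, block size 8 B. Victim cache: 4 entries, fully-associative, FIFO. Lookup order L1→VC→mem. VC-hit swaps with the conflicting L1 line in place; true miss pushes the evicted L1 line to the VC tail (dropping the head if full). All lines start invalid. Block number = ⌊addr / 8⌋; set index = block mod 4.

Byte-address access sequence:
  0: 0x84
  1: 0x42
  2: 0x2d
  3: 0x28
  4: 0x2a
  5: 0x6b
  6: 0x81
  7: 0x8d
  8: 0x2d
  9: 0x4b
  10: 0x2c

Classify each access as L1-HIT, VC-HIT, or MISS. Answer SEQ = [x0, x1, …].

0: 0x84 (blk 16, set 0) → MISS  vc=[]
1: 0x42 (blk 8, set 0) → MISS  vc=[16]
2: 0x2d (blk 5, set 1) → MISS  vc=[16]
3: 0x28 (blk 5, set 1) → L1-HIT  vc=[16]
4: 0x2a (blk 5, set 1) → L1-HIT  vc=[16]
5: 0x6b (blk 13, set 1) → MISS  vc=[16, 5]
6: 0x81 (blk 16, set 0) → VC-HIT  vc=[8, 5]
7: 0x8d (blk 17, set 1) → MISS  vc=[8, 5, 13]
8: 0x2d (blk 5, set 1) → VC-HIT  vc=[8, 17, 13]
9: 0x4b (blk 9, set 1) → MISS  vc=[8, 17, 13, 5]
10: 0x2c (blk 5, set 1) → VC-HIT  vc=[8, 17, 13, 9]

SEQ = [MISS, MISS, MISS, L1-HIT, L1-HIT, MISS, VC-HIT, MISS, VC-HIT, MISS, VC-HIT]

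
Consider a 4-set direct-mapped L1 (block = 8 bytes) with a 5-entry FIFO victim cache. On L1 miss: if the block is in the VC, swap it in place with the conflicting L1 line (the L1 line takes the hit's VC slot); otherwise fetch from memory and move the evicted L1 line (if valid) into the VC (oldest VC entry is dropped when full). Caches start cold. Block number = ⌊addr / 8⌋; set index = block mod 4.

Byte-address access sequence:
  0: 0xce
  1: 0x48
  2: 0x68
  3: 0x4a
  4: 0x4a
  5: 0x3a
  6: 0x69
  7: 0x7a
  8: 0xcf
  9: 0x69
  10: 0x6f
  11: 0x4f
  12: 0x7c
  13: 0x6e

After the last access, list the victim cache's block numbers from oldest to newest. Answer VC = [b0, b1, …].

0: 0xce (blk 25, set 1) → MISS  vc=[]
1: 0x48 (blk 9, set 1) → MISS  vc=[25]
2: 0x68 (blk 13, set 1) → MISS  vc=[25, 9]
3: 0x4a (blk 9, set 1) → VC-HIT  vc=[25, 13]
4: 0x4a (blk 9, set 1) → L1-HIT  vc=[25, 13]
5: 0x3a (blk 7, set 3) → MISS  vc=[25, 13]
6: 0x69 (blk 13, set 1) → VC-HIT  vc=[25, 9]
7: 0x7a (blk 15, set 3) → MISS  vc=[25, 9, 7]
8: 0xcf (blk 25, set 1) → VC-HIT  vc=[13, 9, 7]
9: 0x69 (blk 13, set 1) → VC-HIT  vc=[25, 9, 7]
10: 0x6f (blk 13, set 1) → L1-HIT  vc=[25, 9, 7]
11: 0x4f (blk 9, set 1) → VC-HIT  vc=[25, 13, 7]
12: 0x7c (blk 15, set 3) → L1-HIT  vc=[25, 13, 7]
13: 0x6e (blk 13, set 1) → VC-HIT  vc=[25, 9, 7]

VC = [25, 9, 7]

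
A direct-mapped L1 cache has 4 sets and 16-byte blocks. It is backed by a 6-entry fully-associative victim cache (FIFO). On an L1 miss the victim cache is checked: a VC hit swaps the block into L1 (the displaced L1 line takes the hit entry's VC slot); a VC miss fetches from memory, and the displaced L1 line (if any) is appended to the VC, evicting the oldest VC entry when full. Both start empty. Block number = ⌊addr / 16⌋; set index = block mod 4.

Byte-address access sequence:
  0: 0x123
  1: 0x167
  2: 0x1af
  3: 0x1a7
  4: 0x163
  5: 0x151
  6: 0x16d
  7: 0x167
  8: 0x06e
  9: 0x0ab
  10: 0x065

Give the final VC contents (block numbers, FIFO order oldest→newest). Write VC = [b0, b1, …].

VC = [18, 26, 22, 10]

#0 0x123→b18/s2 MISS; vc=[]
#1 0x167→b22/s2 MISS; vc=[18]
#2 0x1af→b26/s2 MISS; vc=[18,22]
#3 0x1a7→b26/s2 L1-HIT; vc=[18,22]
#4 0x163→b22/s2 VC-HIT; vc=[18,26]
#5 0x151→b21/s1 MISS; vc=[18,26]
#6 0x16d→b22/s2 L1-HIT; vc=[18,26]
#7 0x167→b22/s2 L1-HIT; vc=[18,26]
#8 0x6e→b6/s2 MISS; vc=[18,26,22]
#9 0xab→b10/s2 MISS; vc=[18,26,22,6]
#10 0x65→b6/s2 VC-HIT; vc=[18,26,22,10]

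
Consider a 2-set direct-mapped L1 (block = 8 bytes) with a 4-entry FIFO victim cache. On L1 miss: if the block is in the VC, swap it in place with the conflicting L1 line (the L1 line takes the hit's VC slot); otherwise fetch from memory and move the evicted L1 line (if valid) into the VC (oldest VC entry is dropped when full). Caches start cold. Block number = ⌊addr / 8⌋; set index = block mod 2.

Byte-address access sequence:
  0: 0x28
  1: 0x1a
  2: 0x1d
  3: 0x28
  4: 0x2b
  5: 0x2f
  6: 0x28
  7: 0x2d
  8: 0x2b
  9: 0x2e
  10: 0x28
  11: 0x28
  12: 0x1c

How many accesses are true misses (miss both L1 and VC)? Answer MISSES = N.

0: 0x28 (blk 5, set 1) → MISS  vc=[]
1: 0x1a (blk 3, set 1) → MISS  vc=[5]
2: 0x1d (blk 3, set 1) → L1-HIT  vc=[5]
3: 0x28 (blk 5, set 1) → VC-HIT  vc=[3]
4: 0x2b (blk 5, set 1) → L1-HIT  vc=[3]
5: 0x2f (blk 5, set 1) → L1-HIT  vc=[3]
6: 0x28 (blk 5, set 1) → L1-HIT  vc=[3]
7: 0x2d (blk 5, set 1) → L1-HIT  vc=[3]
8: 0x2b (blk 5, set 1) → L1-HIT  vc=[3]
9: 0x2e (blk 5, set 1) → L1-HIT  vc=[3]
10: 0x28 (blk 5, set 1) → L1-HIT  vc=[3]
11: 0x28 (blk 5, set 1) → L1-HIT  vc=[3]
12: 0x1c (blk 3, set 1) → VC-HIT  vc=[5]

MISSES = 2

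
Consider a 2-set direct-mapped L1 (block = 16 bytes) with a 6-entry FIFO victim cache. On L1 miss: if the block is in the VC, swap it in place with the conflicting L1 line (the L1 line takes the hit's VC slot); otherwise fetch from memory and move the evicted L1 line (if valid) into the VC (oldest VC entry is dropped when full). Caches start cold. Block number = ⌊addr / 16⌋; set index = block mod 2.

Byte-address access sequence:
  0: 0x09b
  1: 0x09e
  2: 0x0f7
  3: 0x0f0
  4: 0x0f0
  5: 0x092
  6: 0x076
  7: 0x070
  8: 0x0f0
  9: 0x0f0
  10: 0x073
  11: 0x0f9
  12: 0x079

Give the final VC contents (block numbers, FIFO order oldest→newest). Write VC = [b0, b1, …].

0: 0x9b (blk 9, set 1) → MISS  vc=[]
1: 0x9e (blk 9, set 1) → L1-HIT  vc=[]
2: 0xf7 (blk 15, set 1) → MISS  vc=[9]
3: 0xf0 (blk 15, set 1) → L1-HIT  vc=[9]
4: 0xf0 (blk 15, set 1) → L1-HIT  vc=[9]
5: 0x92 (blk 9, set 1) → VC-HIT  vc=[15]
6: 0x76 (blk 7, set 1) → MISS  vc=[15, 9]
7: 0x70 (blk 7, set 1) → L1-HIT  vc=[15, 9]
8: 0xf0 (blk 15, set 1) → VC-HIT  vc=[7, 9]
9: 0xf0 (blk 15, set 1) → L1-HIT  vc=[7, 9]
10: 0x73 (blk 7, set 1) → VC-HIT  vc=[15, 9]
11: 0xf9 (blk 15, set 1) → VC-HIT  vc=[7, 9]
12: 0x79 (blk 7, set 1) → VC-HIT  vc=[15, 9]

VC = [15, 9]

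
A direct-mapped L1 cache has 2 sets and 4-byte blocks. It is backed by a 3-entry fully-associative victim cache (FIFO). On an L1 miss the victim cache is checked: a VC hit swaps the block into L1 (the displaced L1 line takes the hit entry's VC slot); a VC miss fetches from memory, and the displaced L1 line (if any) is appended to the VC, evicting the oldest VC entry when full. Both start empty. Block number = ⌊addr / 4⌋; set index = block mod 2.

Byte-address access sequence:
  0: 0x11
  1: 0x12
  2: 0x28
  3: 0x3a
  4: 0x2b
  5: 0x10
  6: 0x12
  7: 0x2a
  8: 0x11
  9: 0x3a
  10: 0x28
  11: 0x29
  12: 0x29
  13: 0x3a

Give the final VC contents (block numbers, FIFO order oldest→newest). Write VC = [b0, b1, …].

#0 0x11→b4/s0 MISS; vc=[]
#1 0x12→b4/s0 L1-HIT; vc=[]
#2 0x28→b10/s0 MISS; vc=[4]
#3 0x3a→b14/s0 MISS; vc=[4,10]
#4 0x2b→b10/s0 VC-HIT; vc=[4,14]
#5 0x10→b4/s0 VC-HIT; vc=[10,14]
#6 0x12→b4/s0 L1-HIT; vc=[10,14]
#7 0x2a→b10/s0 VC-HIT; vc=[4,14]
#8 0x11→b4/s0 VC-HIT; vc=[10,14]
#9 0x3a→b14/s0 VC-HIT; vc=[10,4]
#10 0x28→b10/s0 VC-HIT; vc=[14,4]
#11 0x29→b10/s0 L1-HIT; vc=[14,4]
#12 0x29→b10/s0 L1-HIT; vc=[14,4]
#13 0x3a→b14/s0 VC-HIT; vc=[10,4]

VC = [10, 4]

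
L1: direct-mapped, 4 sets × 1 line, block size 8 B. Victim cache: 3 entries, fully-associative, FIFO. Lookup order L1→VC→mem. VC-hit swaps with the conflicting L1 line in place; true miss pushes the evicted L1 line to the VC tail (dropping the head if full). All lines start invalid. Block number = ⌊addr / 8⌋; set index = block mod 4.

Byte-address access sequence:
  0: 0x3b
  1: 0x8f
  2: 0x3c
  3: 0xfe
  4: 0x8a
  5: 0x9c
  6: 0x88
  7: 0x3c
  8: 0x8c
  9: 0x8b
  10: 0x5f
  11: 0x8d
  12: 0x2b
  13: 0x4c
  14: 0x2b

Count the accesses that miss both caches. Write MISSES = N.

0: 0x3b (blk 7, set 3) → MISS  vc=[]
1: 0x8f (blk 17, set 1) → MISS  vc=[]
2: 0x3c (blk 7, set 3) → L1-HIT  vc=[]
3: 0xfe (blk 31, set 3) → MISS  vc=[7]
4: 0x8a (blk 17, set 1) → L1-HIT  vc=[7]
5: 0x9c (blk 19, set 3) → MISS  vc=[7, 31]
6: 0x88 (blk 17, set 1) → L1-HIT  vc=[7, 31]
7: 0x3c (blk 7, set 3) → VC-HIT  vc=[19, 31]
8: 0x8c (blk 17, set 1) → L1-HIT  vc=[19, 31]
9: 0x8b (blk 17, set 1) → L1-HIT  vc=[19, 31]
10: 0x5f (blk 11, set 3) → MISS  vc=[19, 31, 7]
11: 0x8d (blk 17, set 1) → L1-HIT  vc=[19, 31, 7]
12: 0x2b (blk 5, set 1) → MISS  vc=[31, 7, 17]
13: 0x4c (blk 9, set 1) → MISS  vc=[7, 17, 5]
14: 0x2b (blk 5, set 1) → VC-HIT  vc=[7, 17, 9]

MISSES = 7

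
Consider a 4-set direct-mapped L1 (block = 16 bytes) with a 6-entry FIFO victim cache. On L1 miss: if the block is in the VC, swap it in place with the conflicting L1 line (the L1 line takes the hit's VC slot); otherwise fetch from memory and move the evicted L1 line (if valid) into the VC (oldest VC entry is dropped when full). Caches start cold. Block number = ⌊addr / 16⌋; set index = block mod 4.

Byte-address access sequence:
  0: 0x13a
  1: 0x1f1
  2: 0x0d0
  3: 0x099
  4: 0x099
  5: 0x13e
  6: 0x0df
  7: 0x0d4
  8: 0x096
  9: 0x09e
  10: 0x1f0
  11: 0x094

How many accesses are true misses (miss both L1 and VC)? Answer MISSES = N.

#0 0x13a→b19/s3 MISS; vc=[]
#1 0x1f1→b31/s3 MISS; vc=[19]
#2 0xd0→b13/s1 MISS; vc=[19]
#3 0x99→b9/s1 MISS; vc=[19,13]
#4 0x99→b9/s1 L1-HIT; vc=[19,13]
#5 0x13e→b19/s3 VC-HIT; vc=[31,13]
#6 0xdf→b13/s1 VC-HIT; vc=[31,9]
#7 0xd4→b13/s1 L1-HIT; vc=[31,9]
#8 0x96→b9/s1 VC-HIT; vc=[31,13]
#9 0x9e→b9/s1 L1-HIT; vc=[31,13]
#10 0x1f0→b31/s3 VC-HIT; vc=[19,13]
#11 0x94→b9/s1 L1-HIT; vc=[19,13]

MISSES = 4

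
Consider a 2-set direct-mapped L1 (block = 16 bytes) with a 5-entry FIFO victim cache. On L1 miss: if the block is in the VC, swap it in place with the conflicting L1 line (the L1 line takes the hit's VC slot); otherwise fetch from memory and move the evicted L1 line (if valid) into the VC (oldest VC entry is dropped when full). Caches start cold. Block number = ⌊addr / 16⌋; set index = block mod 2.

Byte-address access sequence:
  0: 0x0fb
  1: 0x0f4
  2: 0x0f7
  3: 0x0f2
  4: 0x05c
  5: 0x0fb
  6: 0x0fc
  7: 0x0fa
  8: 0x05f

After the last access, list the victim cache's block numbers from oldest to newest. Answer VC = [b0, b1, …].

  [0] addr=0xfb blk=15 s=1: MISS | VC []
  [1] addr=0xf4 blk=15 s=1: L1-HIT | VC []
  [2] addr=0xf7 blk=15 s=1: L1-HIT | VC []
  [3] addr=0xf2 blk=15 s=1: L1-HIT | VC []
  [4] addr=0x5c blk=5 s=1: MISS | VC [15]
  [5] addr=0xfb blk=15 s=1: VC-HIT | VC [5]
  [6] addr=0xfc blk=15 s=1: L1-HIT | VC [5]
  [7] addr=0xfa blk=15 s=1: L1-HIT | VC [5]
  [8] addr=0x5f blk=5 s=1: VC-HIT | VC [15]

VC = [15]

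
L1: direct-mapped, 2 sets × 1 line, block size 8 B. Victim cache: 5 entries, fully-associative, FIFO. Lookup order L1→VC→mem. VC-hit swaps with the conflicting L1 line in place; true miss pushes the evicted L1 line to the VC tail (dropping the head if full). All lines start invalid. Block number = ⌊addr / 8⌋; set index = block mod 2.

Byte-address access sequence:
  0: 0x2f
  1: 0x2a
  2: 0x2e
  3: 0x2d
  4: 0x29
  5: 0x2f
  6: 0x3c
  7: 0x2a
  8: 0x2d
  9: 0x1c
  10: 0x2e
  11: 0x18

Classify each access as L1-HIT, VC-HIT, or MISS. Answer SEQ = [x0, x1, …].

0: 0x2f (blk 5, set 1) → MISS  vc=[]
1: 0x2a (blk 5, set 1) → L1-HIT  vc=[]
2: 0x2e (blk 5, set 1) → L1-HIT  vc=[]
3: 0x2d (blk 5, set 1) → L1-HIT  vc=[]
4: 0x29 (blk 5, set 1) → L1-HIT  vc=[]
5: 0x2f (blk 5, set 1) → L1-HIT  vc=[]
6: 0x3c (blk 7, set 1) → MISS  vc=[5]
7: 0x2a (blk 5, set 1) → VC-HIT  vc=[7]
8: 0x2d (blk 5, set 1) → L1-HIT  vc=[7]
9: 0x1c (blk 3, set 1) → MISS  vc=[7, 5]
10: 0x2e (blk 5, set 1) → VC-HIT  vc=[7, 3]
11: 0x18 (blk 3, set 1) → VC-HIT  vc=[7, 5]

SEQ = [MISS, L1-HIT, L1-HIT, L1-HIT, L1-HIT, L1-HIT, MISS, VC-HIT, L1-HIT, MISS, VC-HIT, VC-HIT]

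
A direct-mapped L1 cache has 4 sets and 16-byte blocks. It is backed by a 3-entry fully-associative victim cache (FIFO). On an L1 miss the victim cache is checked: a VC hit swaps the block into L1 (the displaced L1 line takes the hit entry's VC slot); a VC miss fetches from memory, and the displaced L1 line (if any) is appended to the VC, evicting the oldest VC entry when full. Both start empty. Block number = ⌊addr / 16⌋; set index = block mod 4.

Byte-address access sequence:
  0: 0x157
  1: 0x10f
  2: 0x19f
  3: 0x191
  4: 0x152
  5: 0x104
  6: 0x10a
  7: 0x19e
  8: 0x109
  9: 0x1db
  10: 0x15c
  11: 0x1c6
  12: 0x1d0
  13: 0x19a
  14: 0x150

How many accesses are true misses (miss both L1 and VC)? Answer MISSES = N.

MISSES = 5

#0 0x157→b21/s1 MISS; vc=[]
#1 0x10f→b16/s0 MISS; vc=[]
#2 0x19f→b25/s1 MISS; vc=[21]
#3 0x191→b25/s1 L1-HIT; vc=[21]
#4 0x152→b21/s1 VC-HIT; vc=[25]
#5 0x104→b16/s0 L1-HIT; vc=[25]
#6 0x10a→b16/s0 L1-HIT; vc=[25]
#7 0x19e→b25/s1 VC-HIT; vc=[21]
#8 0x109→b16/s0 L1-HIT; vc=[21]
#9 0x1db→b29/s1 MISS; vc=[21,25]
#10 0x15c→b21/s1 VC-HIT; vc=[29,25]
#11 0x1c6→b28/s0 MISS; vc=[29,25,16]
#12 0x1d0→b29/s1 VC-HIT; vc=[21,25,16]
#13 0x19a→b25/s1 VC-HIT; vc=[21,29,16]
#14 0x150→b21/s1 VC-HIT; vc=[25,29,16]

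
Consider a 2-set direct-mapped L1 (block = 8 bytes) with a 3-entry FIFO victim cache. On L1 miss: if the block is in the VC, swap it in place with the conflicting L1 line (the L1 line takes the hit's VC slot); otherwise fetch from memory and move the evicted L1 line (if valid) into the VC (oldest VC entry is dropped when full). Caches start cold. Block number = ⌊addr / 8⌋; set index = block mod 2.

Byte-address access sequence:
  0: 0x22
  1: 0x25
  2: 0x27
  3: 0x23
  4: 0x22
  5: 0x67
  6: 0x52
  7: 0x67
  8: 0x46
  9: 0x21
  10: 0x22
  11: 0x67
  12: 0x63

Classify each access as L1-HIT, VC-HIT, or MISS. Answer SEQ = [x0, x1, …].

SEQ = [MISS, L1-HIT, L1-HIT, L1-HIT, L1-HIT, MISS, MISS, VC-HIT, MISS, VC-HIT, L1-HIT, VC-HIT, L1-HIT]

#0 0x22→b4/s0 MISS; vc=[]
#1 0x25→b4/s0 L1-HIT; vc=[]
#2 0x27→b4/s0 L1-HIT; vc=[]
#3 0x23→b4/s0 L1-HIT; vc=[]
#4 0x22→b4/s0 L1-HIT; vc=[]
#5 0x67→b12/s0 MISS; vc=[4]
#6 0x52→b10/s0 MISS; vc=[4,12]
#7 0x67→b12/s0 VC-HIT; vc=[4,10]
#8 0x46→b8/s0 MISS; vc=[4,10,12]
#9 0x21→b4/s0 VC-HIT; vc=[8,10,12]
#10 0x22→b4/s0 L1-HIT; vc=[8,10,12]
#11 0x67→b12/s0 VC-HIT; vc=[8,10,4]
#12 0x63→b12/s0 L1-HIT; vc=[8,10,4]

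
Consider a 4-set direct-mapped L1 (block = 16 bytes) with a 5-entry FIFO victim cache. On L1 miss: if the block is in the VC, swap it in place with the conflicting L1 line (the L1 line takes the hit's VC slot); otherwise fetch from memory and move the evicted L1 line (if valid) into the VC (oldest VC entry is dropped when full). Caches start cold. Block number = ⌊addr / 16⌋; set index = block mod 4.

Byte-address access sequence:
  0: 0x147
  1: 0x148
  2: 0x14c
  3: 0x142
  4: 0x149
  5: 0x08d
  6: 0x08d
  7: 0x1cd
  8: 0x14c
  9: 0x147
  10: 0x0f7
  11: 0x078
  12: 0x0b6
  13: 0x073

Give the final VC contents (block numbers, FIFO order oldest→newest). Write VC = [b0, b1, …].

0: 0x147 (blk 20, set 0) → MISS  vc=[]
1: 0x148 (blk 20, set 0) → L1-HIT  vc=[]
2: 0x14c (blk 20, set 0) → L1-HIT  vc=[]
3: 0x142 (blk 20, set 0) → L1-HIT  vc=[]
4: 0x149 (blk 20, set 0) → L1-HIT  vc=[]
5: 0x8d (blk 8, set 0) → MISS  vc=[20]
6: 0x8d (blk 8, set 0) → L1-HIT  vc=[20]
7: 0x1cd (blk 28, set 0) → MISS  vc=[20, 8]
8: 0x14c (blk 20, set 0) → VC-HIT  vc=[28, 8]
9: 0x147 (blk 20, set 0) → L1-HIT  vc=[28, 8]
10: 0xf7 (blk 15, set 3) → MISS  vc=[28, 8]
11: 0x78 (blk 7, set 3) → MISS  vc=[28, 8, 15]
12: 0xb6 (blk 11, set 3) → MISS  vc=[28, 8, 15, 7]
13: 0x73 (blk 7, set 3) → VC-HIT  vc=[28, 8, 15, 11]

VC = [28, 8, 15, 11]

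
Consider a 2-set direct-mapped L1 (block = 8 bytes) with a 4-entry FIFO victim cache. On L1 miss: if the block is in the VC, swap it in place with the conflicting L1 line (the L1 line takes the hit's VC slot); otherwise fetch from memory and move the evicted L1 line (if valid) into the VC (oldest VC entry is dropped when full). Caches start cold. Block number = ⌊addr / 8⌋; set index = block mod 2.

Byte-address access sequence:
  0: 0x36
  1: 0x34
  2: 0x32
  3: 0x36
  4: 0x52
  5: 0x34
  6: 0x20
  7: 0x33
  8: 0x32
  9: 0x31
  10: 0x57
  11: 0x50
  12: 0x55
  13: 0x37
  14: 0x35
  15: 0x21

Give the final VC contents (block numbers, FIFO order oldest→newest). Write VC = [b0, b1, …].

#0 0x36→b6/s0 MISS; vc=[]
#1 0x34→b6/s0 L1-HIT; vc=[]
#2 0x32→b6/s0 L1-HIT; vc=[]
#3 0x36→b6/s0 L1-HIT; vc=[]
#4 0x52→b10/s0 MISS; vc=[6]
#5 0x34→b6/s0 VC-HIT; vc=[10]
#6 0x20→b4/s0 MISS; vc=[10,6]
#7 0x33→b6/s0 VC-HIT; vc=[10,4]
#8 0x32→b6/s0 L1-HIT; vc=[10,4]
#9 0x31→b6/s0 L1-HIT; vc=[10,4]
#10 0x57→b10/s0 VC-HIT; vc=[6,4]
#11 0x50→b10/s0 L1-HIT; vc=[6,4]
#12 0x55→b10/s0 L1-HIT; vc=[6,4]
#13 0x37→b6/s0 VC-HIT; vc=[10,4]
#14 0x35→b6/s0 L1-HIT; vc=[10,4]
#15 0x21→b4/s0 VC-HIT; vc=[10,6]

VC = [10, 6]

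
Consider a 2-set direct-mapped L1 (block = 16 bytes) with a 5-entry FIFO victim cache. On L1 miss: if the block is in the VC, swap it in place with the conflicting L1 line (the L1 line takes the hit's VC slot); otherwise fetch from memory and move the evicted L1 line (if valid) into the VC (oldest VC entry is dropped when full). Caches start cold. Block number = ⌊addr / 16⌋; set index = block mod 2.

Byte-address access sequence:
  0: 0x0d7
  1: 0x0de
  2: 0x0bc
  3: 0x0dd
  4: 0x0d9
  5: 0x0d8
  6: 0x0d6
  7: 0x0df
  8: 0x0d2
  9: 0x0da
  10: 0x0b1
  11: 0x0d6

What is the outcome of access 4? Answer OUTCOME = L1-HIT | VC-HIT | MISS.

0: 0xd7 (blk 13, set 1) → MISS  vc=[]
1: 0xde (blk 13, set 1) → L1-HIT  vc=[]
2: 0xbc (blk 11, set 1) → MISS  vc=[13]
3: 0xdd (blk 13, set 1) → VC-HIT  vc=[11]
4: 0xd9 (blk 13, set 1) → L1-HIT  vc=[11]
5: 0xd8 (blk 13, set 1) → L1-HIT  vc=[11]
6: 0xd6 (blk 13, set 1) → L1-HIT  vc=[11]
7: 0xdf (blk 13, set 1) → L1-HIT  vc=[11]
8: 0xd2 (blk 13, set 1) → L1-HIT  vc=[11]
9: 0xda (blk 13, set 1) → L1-HIT  vc=[11]
10: 0xb1 (blk 11, set 1) → VC-HIT  vc=[13]
11: 0xd6 (blk 13, set 1) → VC-HIT  vc=[11]

OUTCOME = L1-HIT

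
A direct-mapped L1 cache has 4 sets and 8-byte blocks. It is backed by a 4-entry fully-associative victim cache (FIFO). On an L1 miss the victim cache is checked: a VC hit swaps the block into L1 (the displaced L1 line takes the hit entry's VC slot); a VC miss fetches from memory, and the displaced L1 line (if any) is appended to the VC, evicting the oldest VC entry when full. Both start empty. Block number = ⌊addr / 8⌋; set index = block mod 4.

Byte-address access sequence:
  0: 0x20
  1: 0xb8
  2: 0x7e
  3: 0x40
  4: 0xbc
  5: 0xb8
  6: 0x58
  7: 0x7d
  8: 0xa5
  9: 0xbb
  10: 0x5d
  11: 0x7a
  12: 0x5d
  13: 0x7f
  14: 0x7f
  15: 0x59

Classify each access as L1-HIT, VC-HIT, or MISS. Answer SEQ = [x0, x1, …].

0: 0x20 (blk 4, set 0) → MISS  vc=[]
1: 0xb8 (blk 23, set 3) → MISS  vc=[]
2: 0x7e (blk 15, set 3) → MISS  vc=[23]
3: 0x40 (blk 8, set 0) → MISS  vc=[23, 4]
4: 0xbc (blk 23, set 3) → VC-HIT  vc=[15, 4]
5: 0xb8 (blk 23, set 3) → L1-HIT  vc=[15, 4]
6: 0x58 (blk 11, set 3) → MISS  vc=[15, 4, 23]
7: 0x7d (blk 15, set 3) → VC-HIT  vc=[11, 4, 23]
8: 0xa5 (blk 20, set 0) → MISS  vc=[11, 4, 23, 8]
9: 0xbb (blk 23, set 3) → VC-HIT  vc=[11, 4, 15, 8]
10: 0x5d (blk 11, set 3) → VC-HIT  vc=[23, 4, 15, 8]
11: 0x7a (blk 15, set 3) → VC-HIT  vc=[23, 4, 11, 8]
12: 0x5d (blk 11, set 3) → VC-HIT  vc=[23, 4, 15, 8]
13: 0x7f (blk 15, set 3) → VC-HIT  vc=[23, 4, 11, 8]
14: 0x7f (blk 15, set 3) → L1-HIT  vc=[23, 4, 11, 8]
15: 0x59 (blk 11, set 3) → VC-HIT  vc=[23, 4, 15, 8]

SEQ = [MISS, MISS, MISS, MISS, VC-HIT, L1-HIT, MISS, VC-HIT, MISS, VC-HIT, VC-HIT, VC-HIT, VC-HIT, VC-HIT, L1-HIT, VC-HIT]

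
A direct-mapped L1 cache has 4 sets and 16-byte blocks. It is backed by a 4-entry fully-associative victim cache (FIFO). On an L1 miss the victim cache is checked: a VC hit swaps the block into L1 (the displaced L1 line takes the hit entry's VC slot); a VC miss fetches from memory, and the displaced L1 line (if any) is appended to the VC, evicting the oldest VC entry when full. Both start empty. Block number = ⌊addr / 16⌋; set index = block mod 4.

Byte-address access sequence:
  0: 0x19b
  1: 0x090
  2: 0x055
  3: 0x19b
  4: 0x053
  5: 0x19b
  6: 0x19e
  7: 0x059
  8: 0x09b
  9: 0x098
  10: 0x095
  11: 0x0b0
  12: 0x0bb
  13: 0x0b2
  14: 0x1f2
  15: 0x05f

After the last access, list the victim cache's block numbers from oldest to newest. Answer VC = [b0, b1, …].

0: 0x19b (blk 25, set 1) → MISS  vc=[]
1: 0x90 (blk 9, set 1) → MISS  vc=[25]
2: 0x55 (blk 5, set 1) → MISS  vc=[25, 9]
3: 0x19b (blk 25, set 1) → VC-HIT  vc=[5, 9]
4: 0x53 (blk 5, set 1) → VC-HIT  vc=[25, 9]
5: 0x19b (blk 25, set 1) → VC-HIT  vc=[5, 9]
6: 0x19e (blk 25, set 1) → L1-HIT  vc=[5, 9]
7: 0x59 (blk 5, set 1) → VC-HIT  vc=[25, 9]
8: 0x9b (blk 9, set 1) → VC-HIT  vc=[25, 5]
9: 0x98 (blk 9, set 1) → L1-HIT  vc=[25, 5]
10: 0x95 (blk 9, set 1) → L1-HIT  vc=[25, 5]
11: 0xb0 (blk 11, set 3) → MISS  vc=[25, 5]
12: 0xbb (blk 11, set 3) → L1-HIT  vc=[25, 5]
13: 0xb2 (blk 11, set 3) → L1-HIT  vc=[25, 5]
14: 0x1f2 (blk 31, set 3) → MISS  vc=[25, 5, 11]
15: 0x5f (blk 5, set 1) → VC-HIT  vc=[25, 9, 11]

VC = [25, 9, 11]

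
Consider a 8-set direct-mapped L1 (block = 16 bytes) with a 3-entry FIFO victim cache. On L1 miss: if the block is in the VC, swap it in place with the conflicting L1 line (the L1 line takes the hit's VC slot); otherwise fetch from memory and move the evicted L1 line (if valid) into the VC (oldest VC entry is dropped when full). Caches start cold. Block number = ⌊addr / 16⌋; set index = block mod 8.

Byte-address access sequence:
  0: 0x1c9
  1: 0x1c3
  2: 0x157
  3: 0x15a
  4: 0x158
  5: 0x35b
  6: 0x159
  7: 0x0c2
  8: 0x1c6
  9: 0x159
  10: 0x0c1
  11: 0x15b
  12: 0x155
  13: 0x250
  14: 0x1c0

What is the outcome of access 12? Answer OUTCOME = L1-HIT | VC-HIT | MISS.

  [0] addr=0x1c9 blk=28 s=4: MISS | VC []
  [1] addr=0x1c3 blk=28 s=4: L1-HIT | VC []
  [2] addr=0x157 blk=21 s=5: MISS | VC []
  [3] addr=0x15a blk=21 s=5: L1-HIT | VC []
  [4] addr=0x158 blk=21 s=5: L1-HIT | VC []
  [5] addr=0x35b blk=53 s=5: MISS | VC [21]
  [6] addr=0x159 blk=21 s=5: VC-HIT | VC [53]
  [7] addr=0xc2 blk=12 s=4: MISS | VC [53, 28]
  [8] addr=0x1c6 blk=28 s=4: VC-HIT | VC [53, 12]
  [9] addr=0x159 blk=21 s=5: L1-HIT | VC [53, 12]
  [10] addr=0xc1 blk=12 s=4: VC-HIT | VC [53, 28]
  [11] addr=0x15b blk=21 s=5: L1-HIT | VC [53, 28]
  [12] addr=0x155 blk=21 s=5: L1-HIT | VC [53, 28]
  [13] addr=0x250 blk=37 s=5: MISS | VC [53, 28, 21]
  [14] addr=0x1c0 blk=28 s=4: VC-HIT | VC [53, 12, 21]

OUTCOME = L1-HIT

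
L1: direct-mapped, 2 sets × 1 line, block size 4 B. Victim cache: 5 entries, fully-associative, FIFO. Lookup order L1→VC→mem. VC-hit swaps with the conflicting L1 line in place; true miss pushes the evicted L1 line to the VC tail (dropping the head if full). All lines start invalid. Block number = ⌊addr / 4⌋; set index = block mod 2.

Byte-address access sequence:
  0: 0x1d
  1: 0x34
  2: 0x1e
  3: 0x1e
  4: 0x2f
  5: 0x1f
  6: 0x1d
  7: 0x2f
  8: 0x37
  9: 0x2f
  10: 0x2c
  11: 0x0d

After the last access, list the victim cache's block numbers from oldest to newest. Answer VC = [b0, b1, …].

  [0] addr=0x1d blk=7 s=1: MISS | VC []
  [1] addr=0x34 blk=13 s=1: MISS | VC [7]
  [2] addr=0x1e blk=7 s=1: VC-HIT | VC [13]
  [3] addr=0x1e blk=7 s=1: L1-HIT | VC [13]
  [4] addr=0x2f blk=11 s=1: MISS | VC [13, 7]
  [5] addr=0x1f blk=7 s=1: VC-HIT | VC [13, 11]
  [6] addr=0x1d blk=7 s=1: L1-HIT | VC [13, 11]
  [7] addr=0x2f blk=11 s=1: VC-HIT | VC [13, 7]
  [8] addr=0x37 blk=13 s=1: VC-HIT | VC [11, 7]
  [9] addr=0x2f blk=11 s=1: VC-HIT | VC [13, 7]
  [10] addr=0x2c blk=11 s=1: L1-HIT | VC [13, 7]
  [11] addr=0xd blk=3 s=1: MISS | VC [13, 7, 11]

VC = [13, 7, 11]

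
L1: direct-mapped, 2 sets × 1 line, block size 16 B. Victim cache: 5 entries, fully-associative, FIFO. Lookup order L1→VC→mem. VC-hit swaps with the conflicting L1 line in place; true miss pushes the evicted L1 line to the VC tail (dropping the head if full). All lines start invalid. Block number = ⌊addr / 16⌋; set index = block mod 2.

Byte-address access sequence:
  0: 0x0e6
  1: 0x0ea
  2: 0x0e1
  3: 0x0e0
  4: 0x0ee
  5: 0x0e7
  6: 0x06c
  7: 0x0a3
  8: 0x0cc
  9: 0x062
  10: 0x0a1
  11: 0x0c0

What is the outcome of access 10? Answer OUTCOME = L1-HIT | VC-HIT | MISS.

OUTCOME = VC-HIT

0: 0xe6 (blk 14, set 0) → MISS  vc=[]
1: 0xea (blk 14, set 0) → L1-HIT  vc=[]
2: 0xe1 (blk 14, set 0) → L1-HIT  vc=[]
3: 0xe0 (blk 14, set 0) → L1-HIT  vc=[]
4: 0xee (blk 14, set 0) → L1-HIT  vc=[]
5: 0xe7 (blk 14, set 0) → L1-HIT  vc=[]
6: 0x6c (blk 6, set 0) → MISS  vc=[14]
7: 0xa3 (blk 10, set 0) → MISS  vc=[14, 6]
8: 0xcc (blk 12, set 0) → MISS  vc=[14, 6, 10]
9: 0x62 (blk 6, set 0) → VC-HIT  vc=[14, 12, 10]
10: 0xa1 (blk 10, set 0) → VC-HIT  vc=[14, 12, 6]
11: 0xc0 (blk 12, set 0) → VC-HIT  vc=[14, 10, 6]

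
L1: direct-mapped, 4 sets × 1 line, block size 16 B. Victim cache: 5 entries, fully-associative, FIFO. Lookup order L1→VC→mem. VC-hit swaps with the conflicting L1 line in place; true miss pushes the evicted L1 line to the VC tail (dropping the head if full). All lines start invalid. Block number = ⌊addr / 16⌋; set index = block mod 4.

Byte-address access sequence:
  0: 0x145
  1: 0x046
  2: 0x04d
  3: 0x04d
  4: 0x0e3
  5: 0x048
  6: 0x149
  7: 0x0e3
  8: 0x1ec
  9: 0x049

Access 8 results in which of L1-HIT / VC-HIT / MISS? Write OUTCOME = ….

  [0] addr=0x145 blk=20 s=0: MISS | VC []
  [1] addr=0x46 blk=4 s=0: MISS | VC [20]
  [2] addr=0x4d blk=4 s=0: L1-HIT | VC [20]
  [3] addr=0x4d blk=4 s=0: L1-HIT | VC [20]
  [4] addr=0xe3 blk=14 s=2: MISS | VC [20]
  [5] addr=0x48 blk=4 s=0: L1-HIT | VC [20]
  [6] addr=0x149 blk=20 s=0: VC-HIT | VC [4]
  [7] addr=0xe3 blk=14 s=2: L1-HIT | VC [4]
  [8] addr=0x1ec blk=30 s=2: MISS | VC [4, 14]
  [9] addr=0x49 blk=4 s=0: VC-HIT | VC [20, 14]

OUTCOME = MISS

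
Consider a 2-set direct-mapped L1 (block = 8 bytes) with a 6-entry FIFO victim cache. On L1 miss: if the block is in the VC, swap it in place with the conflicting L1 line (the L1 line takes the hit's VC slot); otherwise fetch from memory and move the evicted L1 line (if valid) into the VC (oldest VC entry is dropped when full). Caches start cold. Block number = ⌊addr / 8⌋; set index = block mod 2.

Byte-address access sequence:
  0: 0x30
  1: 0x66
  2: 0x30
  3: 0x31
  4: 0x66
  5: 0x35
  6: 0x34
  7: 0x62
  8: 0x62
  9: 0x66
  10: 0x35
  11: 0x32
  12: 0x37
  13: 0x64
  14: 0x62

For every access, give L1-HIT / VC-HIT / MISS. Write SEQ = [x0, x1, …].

SEQ = [MISS, MISS, VC-HIT, L1-HIT, VC-HIT, VC-HIT, L1-HIT, VC-HIT, L1-HIT, L1-HIT, VC-HIT, L1-HIT, L1-HIT, VC-HIT, L1-HIT]

#0 0x30→b6/s0 MISS; vc=[]
#1 0x66→b12/s0 MISS; vc=[6]
#2 0x30→b6/s0 VC-HIT; vc=[12]
#3 0x31→b6/s0 L1-HIT; vc=[12]
#4 0x66→b12/s0 VC-HIT; vc=[6]
#5 0x35→b6/s0 VC-HIT; vc=[12]
#6 0x34→b6/s0 L1-HIT; vc=[12]
#7 0x62→b12/s0 VC-HIT; vc=[6]
#8 0x62→b12/s0 L1-HIT; vc=[6]
#9 0x66→b12/s0 L1-HIT; vc=[6]
#10 0x35→b6/s0 VC-HIT; vc=[12]
#11 0x32→b6/s0 L1-HIT; vc=[12]
#12 0x37→b6/s0 L1-HIT; vc=[12]
#13 0x64→b12/s0 VC-HIT; vc=[6]
#14 0x62→b12/s0 L1-HIT; vc=[6]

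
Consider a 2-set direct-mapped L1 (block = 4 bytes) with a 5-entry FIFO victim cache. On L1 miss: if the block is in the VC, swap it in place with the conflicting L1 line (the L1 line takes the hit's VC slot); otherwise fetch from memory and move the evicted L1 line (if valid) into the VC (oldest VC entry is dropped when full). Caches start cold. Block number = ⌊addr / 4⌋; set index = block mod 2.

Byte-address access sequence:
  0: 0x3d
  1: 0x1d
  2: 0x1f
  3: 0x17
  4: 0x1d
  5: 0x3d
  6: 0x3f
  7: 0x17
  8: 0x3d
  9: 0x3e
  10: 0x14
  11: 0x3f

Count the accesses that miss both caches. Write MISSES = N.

  [0] addr=0x3d blk=15 s=1: MISS | VC []
  [1] addr=0x1d blk=7 s=1: MISS | VC [15]
  [2] addr=0x1f blk=7 s=1: L1-HIT | VC [15]
  [3] addr=0x17 blk=5 s=1: MISS | VC [15, 7]
  [4] addr=0x1d blk=7 s=1: VC-HIT | VC [15, 5]
  [5] addr=0x3d blk=15 s=1: VC-HIT | VC [7, 5]
  [6] addr=0x3f blk=15 s=1: L1-HIT | VC [7, 5]
  [7] addr=0x17 blk=5 s=1: VC-HIT | VC [7, 15]
  [8] addr=0x3d blk=15 s=1: VC-HIT | VC [7, 5]
  [9] addr=0x3e blk=15 s=1: L1-HIT | VC [7, 5]
  [10] addr=0x14 blk=5 s=1: VC-HIT | VC [7, 15]
  [11] addr=0x3f blk=15 s=1: VC-HIT | VC [7, 5]

MISSES = 3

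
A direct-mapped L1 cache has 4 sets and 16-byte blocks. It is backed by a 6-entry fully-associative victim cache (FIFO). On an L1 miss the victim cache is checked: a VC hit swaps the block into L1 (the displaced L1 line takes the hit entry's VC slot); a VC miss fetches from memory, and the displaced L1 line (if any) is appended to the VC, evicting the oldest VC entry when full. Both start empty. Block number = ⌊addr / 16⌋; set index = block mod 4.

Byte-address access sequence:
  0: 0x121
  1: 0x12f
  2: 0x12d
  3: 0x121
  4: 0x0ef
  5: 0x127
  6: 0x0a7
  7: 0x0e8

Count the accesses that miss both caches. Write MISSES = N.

  [0] addr=0x121 blk=18 s=2: MISS | VC []
  [1] addr=0x12f blk=18 s=2: L1-HIT | VC []
  [2] addr=0x12d blk=18 s=2: L1-HIT | VC []
  [3] addr=0x121 blk=18 s=2: L1-HIT | VC []
  [4] addr=0xef blk=14 s=2: MISS | VC [18]
  [5] addr=0x127 blk=18 s=2: VC-HIT | VC [14]
  [6] addr=0xa7 blk=10 s=2: MISS | VC [14, 18]
  [7] addr=0xe8 blk=14 s=2: VC-HIT | VC [10, 18]

MISSES = 3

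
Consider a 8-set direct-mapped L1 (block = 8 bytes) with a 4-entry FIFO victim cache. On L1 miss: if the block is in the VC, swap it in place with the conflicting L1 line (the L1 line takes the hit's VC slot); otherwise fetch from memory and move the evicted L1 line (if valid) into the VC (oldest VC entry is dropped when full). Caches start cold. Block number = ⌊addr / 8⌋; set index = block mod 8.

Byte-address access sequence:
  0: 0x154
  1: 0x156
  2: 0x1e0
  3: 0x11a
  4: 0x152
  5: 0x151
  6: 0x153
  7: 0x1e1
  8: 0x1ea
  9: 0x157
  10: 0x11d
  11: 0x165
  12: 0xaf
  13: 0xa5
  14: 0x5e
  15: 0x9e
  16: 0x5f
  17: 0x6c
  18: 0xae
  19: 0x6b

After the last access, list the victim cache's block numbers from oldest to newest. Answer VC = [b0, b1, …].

VC = [44, 35, 19, 21]

#0 0x154→b42/s2 MISS; vc=[]
#1 0x156→b42/s2 L1-HIT; vc=[]
#2 0x1e0→b60/s4 MISS; vc=[]
#3 0x11a→b35/s3 MISS; vc=[]
#4 0x152→b42/s2 L1-HIT; vc=[]
#5 0x151→b42/s2 L1-HIT; vc=[]
#6 0x153→b42/s2 L1-HIT; vc=[]
#7 0x1e1→b60/s4 L1-HIT; vc=[]
#8 0x1ea→b61/s5 MISS; vc=[]
#9 0x157→b42/s2 L1-HIT; vc=[]
#10 0x11d→b35/s3 L1-HIT; vc=[]
#11 0x165→b44/s4 MISS; vc=[60]
#12 0xaf→b21/s5 MISS; vc=[60,61]
#13 0xa5→b20/s4 MISS; vc=[60,61,44]
#14 0x5e→b11/s3 MISS; vc=[60,61,44,35]
#15 0x9e→b19/s3 MISS; vc=[61,44,35,11]
#16 0x5f→b11/s3 VC-HIT; vc=[61,44,35,19]
#17 0x6c→b13/s5 MISS; vc=[44,35,19,21]
#18 0xae→b21/s5 VC-HIT; vc=[44,35,19,13]
#19 0x6b→b13/s5 VC-HIT; vc=[44,35,19,21]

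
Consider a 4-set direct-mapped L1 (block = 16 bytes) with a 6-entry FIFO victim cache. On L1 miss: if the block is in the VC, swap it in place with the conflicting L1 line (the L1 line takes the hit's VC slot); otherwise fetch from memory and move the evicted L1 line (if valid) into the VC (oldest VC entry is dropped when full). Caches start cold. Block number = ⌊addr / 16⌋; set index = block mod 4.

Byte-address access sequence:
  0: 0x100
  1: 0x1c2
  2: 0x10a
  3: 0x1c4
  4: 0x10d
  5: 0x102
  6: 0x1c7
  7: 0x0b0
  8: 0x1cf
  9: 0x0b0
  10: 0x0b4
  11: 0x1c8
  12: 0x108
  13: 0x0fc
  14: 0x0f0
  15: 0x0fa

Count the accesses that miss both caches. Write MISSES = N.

0: 0x100 (blk 16, set 0) → MISS  vc=[]
1: 0x1c2 (blk 28, set 0) → MISS  vc=[16]
2: 0x10a (blk 16, set 0) → VC-HIT  vc=[28]
3: 0x1c4 (blk 28, set 0) → VC-HIT  vc=[16]
4: 0x10d (blk 16, set 0) → VC-HIT  vc=[28]
5: 0x102 (blk 16, set 0) → L1-HIT  vc=[28]
6: 0x1c7 (blk 28, set 0) → VC-HIT  vc=[16]
7: 0xb0 (blk 11, set 3) → MISS  vc=[16]
8: 0x1cf (blk 28, set 0) → L1-HIT  vc=[16]
9: 0xb0 (blk 11, set 3) → L1-HIT  vc=[16]
10: 0xb4 (blk 11, set 3) → L1-HIT  vc=[16]
11: 0x1c8 (blk 28, set 0) → L1-HIT  vc=[16]
12: 0x108 (blk 16, set 0) → VC-HIT  vc=[28]
13: 0xfc (blk 15, set 3) → MISS  vc=[28, 11]
14: 0xf0 (blk 15, set 3) → L1-HIT  vc=[28, 11]
15: 0xfa (blk 15, set 3) → L1-HIT  vc=[28, 11]

MISSES = 4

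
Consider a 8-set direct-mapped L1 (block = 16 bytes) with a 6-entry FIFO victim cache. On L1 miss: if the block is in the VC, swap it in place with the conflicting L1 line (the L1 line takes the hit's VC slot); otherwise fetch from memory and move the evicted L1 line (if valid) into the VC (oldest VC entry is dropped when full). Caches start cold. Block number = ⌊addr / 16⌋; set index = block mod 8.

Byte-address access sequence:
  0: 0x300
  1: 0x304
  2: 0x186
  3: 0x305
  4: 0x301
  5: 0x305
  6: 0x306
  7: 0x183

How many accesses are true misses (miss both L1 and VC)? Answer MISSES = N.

0: 0x300 (blk 48, set 0) → MISS  vc=[]
1: 0x304 (blk 48, set 0) → L1-HIT  vc=[]
2: 0x186 (blk 24, set 0) → MISS  vc=[48]
3: 0x305 (blk 48, set 0) → VC-HIT  vc=[24]
4: 0x301 (blk 48, set 0) → L1-HIT  vc=[24]
5: 0x305 (blk 48, set 0) → L1-HIT  vc=[24]
6: 0x306 (blk 48, set 0) → L1-HIT  vc=[24]
7: 0x183 (blk 24, set 0) → VC-HIT  vc=[48]

MISSES = 2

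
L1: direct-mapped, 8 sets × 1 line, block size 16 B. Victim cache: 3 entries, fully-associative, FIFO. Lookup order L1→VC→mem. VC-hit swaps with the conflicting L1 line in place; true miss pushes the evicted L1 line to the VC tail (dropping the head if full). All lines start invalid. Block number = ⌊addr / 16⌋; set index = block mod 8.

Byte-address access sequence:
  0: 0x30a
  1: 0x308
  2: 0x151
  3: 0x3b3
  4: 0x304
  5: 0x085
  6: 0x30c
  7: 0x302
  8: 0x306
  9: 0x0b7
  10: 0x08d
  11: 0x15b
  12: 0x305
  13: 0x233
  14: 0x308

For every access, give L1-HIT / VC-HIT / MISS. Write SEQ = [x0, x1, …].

SEQ = [MISS, L1-HIT, MISS, MISS, L1-HIT, MISS, VC-HIT, L1-HIT, L1-HIT, MISS, VC-HIT, L1-HIT, VC-HIT, MISS, L1-HIT]

  [0] addr=0x30a blk=48 s=0: MISS | VC []
  [1] addr=0x308 blk=48 s=0: L1-HIT | VC []
  [2] addr=0x151 blk=21 s=5: MISS | VC []
  [3] addr=0x3b3 blk=59 s=3: MISS | VC []
  [4] addr=0x304 blk=48 s=0: L1-HIT | VC []
  [5] addr=0x85 blk=8 s=0: MISS | VC [48]
  [6] addr=0x30c blk=48 s=0: VC-HIT | VC [8]
  [7] addr=0x302 blk=48 s=0: L1-HIT | VC [8]
  [8] addr=0x306 blk=48 s=0: L1-HIT | VC [8]
  [9] addr=0xb7 blk=11 s=3: MISS | VC [8, 59]
  [10] addr=0x8d blk=8 s=0: VC-HIT | VC [48, 59]
  [11] addr=0x15b blk=21 s=5: L1-HIT | VC [48, 59]
  [12] addr=0x305 blk=48 s=0: VC-HIT | VC [8, 59]
  [13] addr=0x233 blk=35 s=3: MISS | VC [8, 59, 11]
  [14] addr=0x308 blk=48 s=0: L1-HIT | VC [8, 59, 11]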